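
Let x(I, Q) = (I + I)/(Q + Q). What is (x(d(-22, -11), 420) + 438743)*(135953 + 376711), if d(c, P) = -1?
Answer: 7872470904598/35 ≈ 2.2493e+11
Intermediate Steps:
x(I, Q) = I/Q (x(I, Q) = (2*I)/((2*Q)) = (2*I)*(1/(2*Q)) = I/Q)
(x(d(-22, -11), 420) + 438743)*(135953 + 376711) = (-1/420 + 438743)*(135953 + 376711) = (-1*1/420 + 438743)*512664 = (-1/420 + 438743)*512664 = (184272059/420)*512664 = 7872470904598/35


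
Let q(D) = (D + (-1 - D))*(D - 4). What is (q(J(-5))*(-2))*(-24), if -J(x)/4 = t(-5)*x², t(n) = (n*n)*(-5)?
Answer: -599808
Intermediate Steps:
t(n) = -5*n² (t(n) = n²*(-5) = -5*n²)
J(x) = 500*x² (J(x) = -4*(-5*(-5)²)*x² = -4*(-5*25)*x² = -(-500)*x² = 500*x²)
q(D) = 4 - D (q(D) = -(-4 + D) = 4 - D)
(q(J(-5))*(-2))*(-24) = ((4 - 500*(-5)²)*(-2))*(-24) = ((4 - 500*25)*(-2))*(-24) = ((4 - 1*12500)*(-2))*(-24) = ((4 - 12500)*(-2))*(-24) = -12496*(-2)*(-24) = 24992*(-24) = -599808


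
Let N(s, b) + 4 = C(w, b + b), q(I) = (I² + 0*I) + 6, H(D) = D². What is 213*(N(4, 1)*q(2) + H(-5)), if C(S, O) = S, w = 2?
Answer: 1065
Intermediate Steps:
q(I) = 6 + I² (q(I) = (I² + 0) + 6 = I² + 6 = 6 + I²)
N(s, b) = -2 (N(s, b) = -4 + 2 = -2)
213*(N(4, 1)*q(2) + H(-5)) = 213*(-2*(6 + 2²) + (-5)²) = 213*(-2*(6 + 4) + 25) = 213*(-2*10 + 25) = 213*(-20 + 25) = 213*5 = 1065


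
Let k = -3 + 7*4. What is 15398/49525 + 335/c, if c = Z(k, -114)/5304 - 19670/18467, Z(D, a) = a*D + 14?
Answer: -405661546413596/1940167776575 ≈ -209.09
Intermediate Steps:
k = 25 (k = -3 + 28 = 25)
Z(D, a) = 14 + D*a (Z(D, a) = D*a + 14 = 14 + D*a)
c = -39175523/24487242 (c = (14 + 25*(-114))/5304 - 19670/18467 = (14 - 2850)*(1/5304) - 19670*1/18467 = -2836*1/5304 - 19670/18467 = -709/1326 - 19670/18467 = -39175523/24487242 ≈ -1.5998)
15398/49525 + 335/c = 15398/49525 + 335/(-39175523/24487242) = 15398*(1/49525) + 335*(-24487242/39175523) = 15398/49525 - 8203226070/39175523 = -405661546413596/1940167776575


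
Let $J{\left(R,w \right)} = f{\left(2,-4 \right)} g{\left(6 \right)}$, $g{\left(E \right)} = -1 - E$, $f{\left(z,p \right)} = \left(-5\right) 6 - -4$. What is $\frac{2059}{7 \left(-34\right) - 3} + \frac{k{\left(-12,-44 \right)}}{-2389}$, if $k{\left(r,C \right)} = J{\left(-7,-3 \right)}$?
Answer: $- \frac{4962813}{575749} \approx -8.6198$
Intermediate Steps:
$f{\left(z,p \right)} = -26$ ($f{\left(z,p \right)} = -30 + 4 = -26$)
$J{\left(R,w \right)} = 182$ ($J{\left(R,w \right)} = - 26 \left(-1 - 6\right) = \left(-26\right) \left(-7\right) = 182$)
$k{\left(r,C \right)} = 182$
$\frac{2059}{7 \left(-34\right) - 3} + \frac{k{\left(-12,-44 \right)}}{-2389} = \frac{2059}{7 \left(-34\right) - 3} + \frac{182}{-2389} = \frac{2059}{-238 - 3} + 182 \left(- \frac{1}{2389}\right) = \frac{2059}{-241} - \frac{182}{2389} = 2059 \left(- \frac{1}{241}\right) - \frac{182}{2389} = - \frac{2059}{241} - \frac{182}{2389} = - \frac{4962813}{575749}$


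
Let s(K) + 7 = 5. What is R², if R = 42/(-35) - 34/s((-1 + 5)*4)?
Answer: 6241/25 ≈ 249.64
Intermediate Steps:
s(K) = -2 (s(K) = -7 + 5 = -2)
R = 79/5 (R = 42/(-35) - 34/(-2) = 42*(-1/35) - 34*(-½) = -6/5 + 17 = 79/5 ≈ 15.800)
R² = (79/5)² = 6241/25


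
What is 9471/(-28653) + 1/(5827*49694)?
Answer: -914162813715/2765653824838 ≈ -0.33054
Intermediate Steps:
9471/(-28653) + 1/(5827*49694) = 9471*(-1/28653) + (1/5827)*(1/49694) = -3157/9551 + 1/289566938 = -914162813715/2765653824838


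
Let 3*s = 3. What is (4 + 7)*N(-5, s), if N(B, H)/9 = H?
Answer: 99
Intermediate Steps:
s = 1 (s = (1/3)*3 = 1)
N(B, H) = 9*H
(4 + 7)*N(-5, s) = (4 + 7)*(9*1) = 11*9 = 99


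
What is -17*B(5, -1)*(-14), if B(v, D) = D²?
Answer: 238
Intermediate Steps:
-17*B(5, -1)*(-14) = -17*(-1)²*(-14) = -17*1*(-14) = -17*(-14) = 238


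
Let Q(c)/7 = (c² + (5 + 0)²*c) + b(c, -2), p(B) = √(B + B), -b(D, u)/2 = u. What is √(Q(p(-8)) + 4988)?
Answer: 2*√(1226 + 175*I) ≈ 70.206 + 4.9853*I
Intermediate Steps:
b(D, u) = -2*u
p(B) = √2*√B (p(B) = √(2*B) = √2*√B)
Q(c) = 28 + 7*c² + 175*c (Q(c) = 7*((c² + (5 + 0)²*c) - 2*(-2)) = 7*((c² + 5²*c) + 4) = 7*((c² + 25*c) + 4) = 7*(4 + c² + 25*c) = 28 + 7*c² + 175*c)
√(Q(p(-8)) + 4988) = √((28 + 7*(√2*√(-8))² + 175*(√2*√(-8))) + 4988) = √((28 + 7*(√2*(2*I*√2))² + 175*(√2*(2*I*√2))) + 4988) = √((28 + 7*(4*I)² + 175*(4*I)) + 4988) = √((28 + 7*(-16) + 700*I) + 4988) = √((28 - 112 + 700*I) + 4988) = √((-84 + 700*I) + 4988) = √(4904 + 700*I)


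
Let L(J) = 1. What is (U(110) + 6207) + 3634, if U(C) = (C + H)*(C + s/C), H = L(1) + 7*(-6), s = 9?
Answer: 1918031/110 ≈ 17437.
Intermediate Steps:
H = -41 (H = 1 + 7*(-6) = 1 - 42 = -41)
U(C) = (-41 + C)*(C + 9/C) (U(C) = (C - 41)*(C + 9/C) = (-41 + C)*(C + 9/C))
(U(110) + 6207) + 3634 = ((9 + 110² - 369/110 - 41*110) + 6207) + 3634 = ((9 + 12100 - 369*1/110 - 4510) + 6207) + 3634 = ((9 + 12100 - 369/110 - 4510) + 6207) + 3634 = (835521/110 + 6207) + 3634 = 1518291/110 + 3634 = 1918031/110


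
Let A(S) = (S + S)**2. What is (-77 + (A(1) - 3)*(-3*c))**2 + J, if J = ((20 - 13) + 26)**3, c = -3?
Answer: 40561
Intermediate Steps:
A(S) = 4*S**2 (A(S) = (2*S)**2 = 4*S**2)
J = 35937 (J = (7 + 26)**3 = 33**3 = 35937)
(-77 + (A(1) - 3)*(-3*c))**2 + J = (-77 + (4*1**2 - 3)*(-3*(-3)))**2 + 35937 = (-77 + (4*1 - 3)*9)**2 + 35937 = (-77 + (4 - 3)*9)**2 + 35937 = (-77 + 1*9)**2 + 35937 = (-77 + 9)**2 + 35937 = (-68)**2 + 35937 = 4624 + 35937 = 40561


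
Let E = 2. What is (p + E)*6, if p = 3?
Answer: 30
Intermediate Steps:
(p + E)*6 = (3 + 2)*6 = 5*6 = 30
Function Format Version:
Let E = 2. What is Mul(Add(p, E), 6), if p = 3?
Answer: 30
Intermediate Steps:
Mul(Add(p, E), 6) = Mul(Add(3, 2), 6) = Mul(5, 6) = 30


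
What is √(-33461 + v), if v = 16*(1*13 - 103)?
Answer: I*√34901 ≈ 186.82*I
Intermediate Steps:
v = -1440 (v = 16*(13 - 103) = 16*(-90) = -1440)
√(-33461 + v) = √(-33461 - 1440) = √(-34901) = I*√34901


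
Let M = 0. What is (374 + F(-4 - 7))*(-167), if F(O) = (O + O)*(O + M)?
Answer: -102872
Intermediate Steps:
F(O) = 2*O² (F(O) = (O + O)*(O + 0) = (2*O)*O = 2*O²)
(374 + F(-4 - 7))*(-167) = (374 + 2*(-4 - 7)²)*(-167) = (374 + 2*(-11)²)*(-167) = (374 + 2*121)*(-167) = (374 + 242)*(-167) = 616*(-167) = -102872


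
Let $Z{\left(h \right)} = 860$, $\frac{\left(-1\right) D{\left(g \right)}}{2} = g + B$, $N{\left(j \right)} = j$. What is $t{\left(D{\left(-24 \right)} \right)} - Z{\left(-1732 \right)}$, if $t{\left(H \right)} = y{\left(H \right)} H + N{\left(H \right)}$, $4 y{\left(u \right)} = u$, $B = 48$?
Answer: $-332$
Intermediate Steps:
$y{\left(u \right)} = \frac{u}{4}$
$D{\left(g \right)} = -96 - 2 g$ ($D{\left(g \right)} = - 2 \left(g + 48\right) = - 2 \left(48 + g\right) = -96 - 2 g$)
$t{\left(H \right)} = H + \frac{H^{2}}{4}$ ($t{\left(H \right)} = \frac{H}{4} H + H = \frac{H^{2}}{4} + H = H + \frac{H^{2}}{4}$)
$t{\left(D{\left(-24 \right)} \right)} - Z{\left(-1732 \right)} = \frac{\left(-96 - -48\right) \left(4 - 48\right)}{4} - 860 = \frac{\left(-96 + 48\right) \left(4 + \left(-96 + 48\right)\right)}{4} - 860 = \frac{1}{4} \left(-48\right) \left(4 - 48\right) - 860 = \frac{1}{4} \left(-48\right) \left(-44\right) - 860 = 528 - 860 = -332$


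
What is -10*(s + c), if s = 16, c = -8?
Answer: -80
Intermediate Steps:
-10*(s + c) = -10*(16 - 8) = -10*8 = -80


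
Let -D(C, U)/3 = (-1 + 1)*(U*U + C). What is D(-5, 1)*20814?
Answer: 0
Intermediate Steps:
D(C, U) = 0 (D(C, U) = -3*(-1 + 1)*(U*U + C) = -0*(U² + C) = -0*(C + U²) = -3*0 = 0)
D(-5, 1)*20814 = 0*20814 = 0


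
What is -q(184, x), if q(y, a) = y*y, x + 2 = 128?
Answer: -33856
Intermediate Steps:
x = 126 (x = -2 + 128 = 126)
q(y, a) = y**2
-q(184, x) = -1*184**2 = -1*33856 = -33856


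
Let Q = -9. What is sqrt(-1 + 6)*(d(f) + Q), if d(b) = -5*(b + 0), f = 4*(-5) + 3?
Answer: 76*sqrt(5) ≈ 169.94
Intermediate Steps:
f = -17 (f = -20 + 3 = -17)
d(b) = -5*b
sqrt(-1 + 6)*(d(f) + Q) = sqrt(-1 + 6)*(-5*(-17) - 9) = sqrt(5)*(85 - 9) = sqrt(5)*76 = 76*sqrt(5)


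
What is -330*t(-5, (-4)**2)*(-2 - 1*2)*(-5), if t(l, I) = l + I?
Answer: -72600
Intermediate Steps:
t(l, I) = I + l
-330*t(-5, (-4)**2)*(-2 - 1*2)*(-5) = -330*((-4)**2 - 5)*(-2 - 1*2)*(-5) = -330*(16 - 5)*(-2 - 2)*(-5) = -330*11*(-4)*(-5) = -(-14520)*(-5) = -330*220 = -72600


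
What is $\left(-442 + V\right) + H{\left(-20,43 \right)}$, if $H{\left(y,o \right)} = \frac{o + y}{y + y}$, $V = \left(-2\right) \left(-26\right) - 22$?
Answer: $- \frac{16503}{40} \approx -412.58$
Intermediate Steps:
$V = 30$ ($V = 52 - 22 = 30$)
$H{\left(y,o \right)} = \frac{o + y}{2 y}$
$\left(-442 + V\right) + H{\left(-20,43 \right)} = \left(-442 + 30\right) + \frac{43 - 20}{2 \left(-20\right)} = -412 + \frac{1}{2} \left(- \frac{1}{20}\right) 23 = -412 - \frac{23}{40} = - \frac{16503}{40}$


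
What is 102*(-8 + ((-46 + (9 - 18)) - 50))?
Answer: -11526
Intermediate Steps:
102*(-8 + ((-46 + (9 - 18)) - 50)) = 102*(-8 + ((-46 - 9) - 50)) = 102*(-8 + (-55 - 50)) = 102*(-8 - 105) = 102*(-113) = -11526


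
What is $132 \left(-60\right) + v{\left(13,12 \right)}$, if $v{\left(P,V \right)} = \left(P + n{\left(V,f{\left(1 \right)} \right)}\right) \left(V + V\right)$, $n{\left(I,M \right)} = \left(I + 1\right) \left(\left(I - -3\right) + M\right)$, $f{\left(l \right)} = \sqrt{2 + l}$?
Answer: $-2928 + 312 \sqrt{3} \approx -2387.6$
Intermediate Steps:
$n{\left(I,M \right)} = \left(1 + I\right) \left(3 + I + M\right)$ ($n{\left(I,M \right)} = \left(1 + I\right) \left(\left(I + 3\right) + M\right) = \left(1 + I\right) \left(\left(3 + I\right) + M\right) = \left(1 + I\right) \left(3 + I + M\right)$)
$v{\left(P,V \right)} = 2 V \left(3 + P + \sqrt{3} + V^{2} + 4 V + V \sqrt{3}\right)$ ($v{\left(P,V \right)} = \left(P + \left(3 + \sqrt{2 + 1} + V^{2} + 4 V + V \sqrt{2 + 1}\right)\right) \left(V + V\right) = \left(P + \left(3 + \sqrt{3} + V^{2} + 4 V + V \sqrt{3}\right)\right) 2 V = \left(3 + P + \sqrt{3} + V^{2} + 4 V + V \sqrt{3}\right) 2 V = 2 V \left(3 + P + \sqrt{3} + V^{2} + 4 V + V \sqrt{3}\right)$)
$132 \left(-60\right) + v{\left(13,12 \right)} = 132 \left(-60\right) + 2 \cdot 12 \left(3 + 13 + \sqrt{3} + 12^{2} + 4 \cdot 12 + 12 \sqrt{3}\right) = -7920 + 2 \cdot 12 \left(3 + 13 + \sqrt{3} + 144 + 48 + 12 \sqrt{3}\right) = -7920 + 2 \cdot 12 \left(208 + 13 \sqrt{3}\right) = -7920 + \left(4992 + 312 \sqrt{3}\right) = -2928 + 312 \sqrt{3}$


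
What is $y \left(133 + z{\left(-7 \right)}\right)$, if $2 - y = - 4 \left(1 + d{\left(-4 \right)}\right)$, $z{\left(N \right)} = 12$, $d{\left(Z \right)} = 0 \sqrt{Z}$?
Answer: $870$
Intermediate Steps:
$d{\left(Z \right)} = 0$
$y = 6$ ($y = 2 - - 4 \left(1 + 0\right) = 2 - \left(-4\right) 1 = 2 - -4 = 2 + 4 = 6$)
$y \left(133 + z{\left(-7 \right)}\right) = 6 \left(133 + 12\right) = 6 \cdot 145 = 870$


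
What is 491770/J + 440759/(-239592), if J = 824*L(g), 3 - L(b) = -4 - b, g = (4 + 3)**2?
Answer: 6092860909/690983328 ≈ 8.8177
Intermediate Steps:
g = 49 (g = 7**2 = 49)
L(b) = 7 + b (L(b) = 3 - (-4 - b) = 3 + (4 + b) = 7 + b)
J = 46144 (J = 824*(7 + 49) = 824*56 = 46144)
491770/J + 440759/(-239592) = 491770/46144 + 440759/(-239592) = 491770*(1/46144) + 440759*(-1/239592) = 245885/23072 - 440759/239592 = 6092860909/690983328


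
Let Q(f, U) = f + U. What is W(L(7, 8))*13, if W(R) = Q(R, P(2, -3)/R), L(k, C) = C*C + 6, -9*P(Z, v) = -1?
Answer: 573313/630 ≈ 910.02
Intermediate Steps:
P(Z, v) = ⅑ (P(Z, v) = -⅑*(-1) = ⅑)
L(k, C) = 6 + C² (L(k, C) = C² + 6 = 6 + C²)
Q(f, U) = U + f
W(R) = R + 1/(9*R) (W(R) = 1/(9*R) + R = R + 1/(9*R))
W(L(7, 8))*13 = ((6 + 8²) + 1/(9*(6 + 8²)))*13 = ((6 + 64) + 1/(9*(6 + 64)))*13 = (70 + (⅑)/70)*13 = (70 + (⅑)*(1/70))*13 = (70 + 1/630)*13 = (44101/630)*13 = 573313/630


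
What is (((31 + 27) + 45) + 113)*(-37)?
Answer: -7992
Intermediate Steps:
(((31 + 27) + 45) + 113)*(-37) = ((58 + 45) + 113)*(-37) = (103 + 113)*(-37) = 216*(-37) = -7992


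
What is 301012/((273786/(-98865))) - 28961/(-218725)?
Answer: -1084858324412359/9980640475 ≈ -1.0870e+5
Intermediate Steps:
301012/((273786/(-98865))) - 28961/(-218725) = 301012/((273786*(-1/98865))) - 28961*(-1/218725) = 301012/(-91262/32955) + 28961/218725 = 301012*(-32955/91262) + 28961/218725 = -4959925230/45631 + 28961/218725 = -1084858324412359/9980640475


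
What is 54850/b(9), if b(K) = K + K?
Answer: 27425/9 ≈ 3047.2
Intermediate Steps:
b(K) = 2*K
54850/b(9) = 54850/((2*9)) = 54850/18 = 54850*(1/18) = 27425/9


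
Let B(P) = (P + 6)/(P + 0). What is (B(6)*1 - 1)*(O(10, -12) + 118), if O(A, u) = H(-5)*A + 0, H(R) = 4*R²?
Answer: 1118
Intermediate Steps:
B(P) = (6 + P)/P
O(A, u) = 100*A (O(A, u) = (4*(-5)²)*A + 0 = (4*25)*A + 0 = 100*A + 0 = 100*A)
(B(6)*1 - 1)*(O(10, -12) + 118) = (((6 + 6)/6)*1 - 1)*(100*10 + 118) = (((⅙)*12)*1 - 1)*(1000 + 118) = (2*1 - 1)*1118 = (2 - 1)*1118 = 1*1118 = 1118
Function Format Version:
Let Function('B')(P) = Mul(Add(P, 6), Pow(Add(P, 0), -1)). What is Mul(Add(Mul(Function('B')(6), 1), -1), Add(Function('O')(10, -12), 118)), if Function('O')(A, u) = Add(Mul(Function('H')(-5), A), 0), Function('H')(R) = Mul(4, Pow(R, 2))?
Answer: 1118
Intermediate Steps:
Function('B')(P) = Mul(Pow(P, -1), Add(6, P)) (Function('B')(P) = Mul(Add(6, P), Pow(P, -1)) = Mul(Pow(P, -1), Add(6, P)))
Function('O')(A, u) = Mul(100, A) (Function('O')(A, u) = Add(Mul(Mul(4, Pow(-5, 2)), A), 0) = Add(Mul(Mul(4, 25), A), 0) = Add(Mul(100, A), 0) = Mul(100, A))
Mul(Add(Mul(Function('B')(6), 1), -1), Add(Function('O')(10, -12), 118)) = Mul(Add(Mul(Mul(Pow(6, -1), Add(6, 6)), 1), -1), Add(Mul(100, 10), 118)) = Mul(Add(Mul(Mul(Rational(1, 6), 12), 1), -1), Add(1000, 118)) = Mul(Add(Mul(2, 1), -1), 1118) = Mul(Add(2, -1), 1118) = Mul(1, 1118) = 1118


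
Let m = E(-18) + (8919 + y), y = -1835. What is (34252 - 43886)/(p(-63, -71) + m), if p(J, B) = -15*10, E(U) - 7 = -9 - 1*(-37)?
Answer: -9634/6969 ≈ -1.3824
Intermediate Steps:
E(U) = 35 (E(U) = 7 + (-9 - 1*(-37)) = 7 + (-9 + 37) = 7 + 28 = 35)
m = 7119 (m = 35 + (8919 - 1835) = 35 + 7084 = 7119)
p(J, B) = -150
(34252 - 43886)/(p(-63, -71) + m) = (34252 - 43886)/(-150 + 7119) = -9634/6969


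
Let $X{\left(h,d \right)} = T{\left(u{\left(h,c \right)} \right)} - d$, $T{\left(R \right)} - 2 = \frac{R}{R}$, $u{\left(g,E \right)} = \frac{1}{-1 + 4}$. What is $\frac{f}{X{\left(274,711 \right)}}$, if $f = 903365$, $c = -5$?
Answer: $- \frac{903365}{708} \approx -1275.9$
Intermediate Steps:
$u{\left(g,E \right)} = \frac{1}{3}$
$T{\left(R \right)} = 3$ ($T{\left(R \right)} = 2 + \frac{R}{R} = 2 + 1 = 3$)
$X{\left(h,d \right)} = 3 - d$
$\frac{f}{X{\left(274,711 \right)}} = \frac{903365}{3 - 711} = \frac{903365}{-708} = 903365 \left(- \frac{1}{708}\right) = - \frac{903365}{708}$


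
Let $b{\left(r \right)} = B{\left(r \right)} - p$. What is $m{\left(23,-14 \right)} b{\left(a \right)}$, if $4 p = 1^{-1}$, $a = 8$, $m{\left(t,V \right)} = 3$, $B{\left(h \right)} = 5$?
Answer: $\frac{57}{4} \approx 14.25$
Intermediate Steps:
$p = \frac{1}{4}$ ($p = \frac{1}{4 \cdot 1} = \frac{1}{4} \cdot 1 = \frac{1}{4} \approx 0.25$)
$b{\left(r \right)} = \frac{19}{4}$ ($b{\left(r \right)} = 5 - \frac{1}{4} = \frac{19}{4}$)
$m{\left(23,-14 \right)} b{\left(a \right)} = 3 \cdot \frac{19}{4} = \frac{57}{4}$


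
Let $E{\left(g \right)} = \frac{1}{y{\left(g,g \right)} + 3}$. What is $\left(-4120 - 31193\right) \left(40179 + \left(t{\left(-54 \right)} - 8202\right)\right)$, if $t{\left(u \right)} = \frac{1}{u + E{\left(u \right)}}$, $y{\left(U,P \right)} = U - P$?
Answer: $- \frac{181801706022}{161} \approx -1.1292 \cdot 10^{9}$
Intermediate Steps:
$E{\left(g \right)} = \frac{1}{3}$ ($E{\left(g \right)} = \frac{1}{\left(g - g\right) + 3} = \frac{1}{0 + 3} = \frac{1}{3}$)
$t{\left(u \right)} = \frac{1}{\frac{1}{3} + u}$ ($t{\left(u \right)} = \frac{1}{u + \frac{1}{3}} = \frac{1}{\frac{1}{3} + u}$)
$\left(-4120 - 31193\right) \left(40179 + \left(t{\left(-54 \right)} - 8202\right)\right) = \left(-4120 - 31193\right) \left(40179 + \left(\frac{3}{1 + 3 \left(-54\right)} - 8202\right)\right) = - 35313 \left(40179 - \left(8202 - \frac{3}{1 - 162}\right)\right) = - 35313 \left(40179 - \left(8202 - \frac{3}{-161}\right)\right) = - 35313 \left(40179 + \left(3 \left(- \frac{1}{161}\right) - 8202\right)\right) = - 35313 \left(40179 - \frac{1320525}{161}\right) = \left(-35313\right) \frac{5148294}{161} = - \frac{181801706022}{161}$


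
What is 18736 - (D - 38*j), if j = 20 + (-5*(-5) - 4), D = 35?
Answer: 20259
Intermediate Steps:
j = 41 (j = 20 + (25 - 4) = 20 + 21 = 41)
18736 - (D - 38*j) = 18736 - (35 - 38*41) = 18736 - (35 - 1558) = 18736 - 1*(-1523) = 18736 + 1523 = 20259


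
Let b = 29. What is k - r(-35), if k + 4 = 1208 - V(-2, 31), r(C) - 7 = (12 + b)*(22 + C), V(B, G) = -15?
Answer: 1745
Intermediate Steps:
r(C) = 909 + 41*C (r(C) = 7 + (12 + 29)*(22 + C) = 7 + 41*(22 + C) = 7 + (902 + 41*C) = 909 + 41*C)
k = 1219 (k = -4 + (1208 - 1*(-15)) = -4 + (1208 + 15) = -4 + 1223 = 1219)
k - r(-35) = 1219 - (909 + 41*(-35)) = 1219 - (909 - 1435) = 1219 - 1*(-526) = 1219 + 526 = 1745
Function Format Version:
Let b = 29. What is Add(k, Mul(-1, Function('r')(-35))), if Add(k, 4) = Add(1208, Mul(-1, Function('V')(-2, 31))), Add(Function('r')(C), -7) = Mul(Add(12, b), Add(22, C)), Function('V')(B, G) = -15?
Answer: 1745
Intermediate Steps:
Function('r')(C) = Add(909, Mul(41, C)) (Function('r')(C) = Add(7, Mul(Add(12, 29), Add(22, C))) = Add(7, Mul(41, Add(22, C))) = Add(7, Add(902, Mul(41, C))) = Add(909, Mul(41, C)))
k = 1219 (k = Add(-4, Add(1208, Mul(-1, -15))) = Add(-4, Add(1208, 15)) = Add(-4, 1223) = 1219)
Add(k, Mul(-1, Function('r')(-35))) = Add(1219, Mul(-1, Add(909, Mul(41, -35)))) = Add(1219, Mul(-1, Add(909, -1435))) = Add(1219, Mul(-1, -526)) = Add(1219, 526) = 1745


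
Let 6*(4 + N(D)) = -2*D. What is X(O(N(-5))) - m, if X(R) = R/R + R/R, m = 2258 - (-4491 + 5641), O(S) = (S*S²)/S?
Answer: -1106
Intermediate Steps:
N(D) = -4 - D/3 (N(D) = -4 + (-2*D)/6 = -4 - D/3)
O(S) = S² (O(S) = S³/S = S²)
m = 1108 (m = 2258 - 1*1150 = 2258 - 1150 = 1108)
X(R) = 2 (X(R) = 1 + 1 = 2)
X(O(N(-5))) - m = 2 - 1*1108 = 2 - 1108 = -1106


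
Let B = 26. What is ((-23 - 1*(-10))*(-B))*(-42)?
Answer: -14196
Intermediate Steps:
((-23 - 1*(-10))*(-B))*(-42) = ((-23 - 1*(-10))*(-1*26))*(-42) = ((-23 + 10)*(-26))*(-42) = -13*(-26)*(-42) = 338*(-42) = -14196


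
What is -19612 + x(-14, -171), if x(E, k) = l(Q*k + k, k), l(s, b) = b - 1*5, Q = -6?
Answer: -19788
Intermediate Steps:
l(s, b) = -5 + b (l(s, b) = b - 5 = -5 + b)
x(E, k) = -5 + k
-19612 + x(-14, -171) = -19612 + (-5 - 171) = -19612 - 176 = -19788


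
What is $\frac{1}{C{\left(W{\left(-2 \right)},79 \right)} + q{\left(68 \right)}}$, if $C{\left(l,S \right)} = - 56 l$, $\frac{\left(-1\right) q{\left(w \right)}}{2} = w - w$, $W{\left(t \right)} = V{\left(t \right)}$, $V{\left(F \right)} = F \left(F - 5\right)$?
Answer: $- \frac{1}{784} \approx -0.0012755$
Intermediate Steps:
$V{\left(F \right)} = F \left(-5 + F\right)$
$W{\left(t \right)} = t \left(-5 + t\right)$
$q{\left(w \right)} = 0$ ($q{\left(w \right)} = - 2 \left(w - w\right) = \left(-2\right) 0 = 0$)
$\frac{1}{C{\left(W{\left(-2 \right)},79 \right)} + q{\left(68 \right)}} = \frac{1}{- 56 \left(- 2 \left(-5 - 2\right)\right) + 0} = \frac{1}{- 56 \left(\left(-2\right) \left(-7\right)\right) + 0} = \frac{1}{\left(-56\right) 14 + 0} = \frac{1}{-784 + 0} = \frac{1}{-784} = - \frac{1}{784}$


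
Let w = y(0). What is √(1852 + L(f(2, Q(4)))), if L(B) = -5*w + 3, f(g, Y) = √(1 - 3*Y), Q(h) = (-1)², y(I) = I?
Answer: √1855 ≈ 43.070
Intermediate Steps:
Q(h) = 1
w = 0
L(B) = 3 (L(B) = -5*0 + 3 = 0 + 3 = 3)
√(1852 + L(f(2, Q(4)))) = √(1852 + 3) = √1855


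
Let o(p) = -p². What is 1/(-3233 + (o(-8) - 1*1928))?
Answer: -1/5225 ≈ -0.00019139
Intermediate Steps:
1/(-3233 + (o(-8) - 1*1928)) = 1/(-3233 + (-1*(-8)² - 1*1928)) = 1/(-3233 + (-1*64 - 1928)) = 1/(-3233 + (-64 - 1928)) = 1/(-3233 - 1992) = 1/(-5225) = -1/5225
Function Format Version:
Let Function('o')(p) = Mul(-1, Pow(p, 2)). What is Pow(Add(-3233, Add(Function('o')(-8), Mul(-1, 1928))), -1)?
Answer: Rational(-1, 5225) ≈ -0.00019139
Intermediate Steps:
Pow(Add(-3233, Add(Function('o')(-8), Mul(-1, 1928))), -1) = Pow(Add(-3233, Add(Mul(-1, Pow(-8, 2)), Mul(-1, 1928))), -1) = Pow(Add(-3233, Add(Mul(-1, 64), -1928)), -1) = Pow(Add(-3233, Add(-64, -1928)), -1) = Pow(Add(-3233, -1992), -1) = Pow(-5225, -1) = Rational(-1, 5225)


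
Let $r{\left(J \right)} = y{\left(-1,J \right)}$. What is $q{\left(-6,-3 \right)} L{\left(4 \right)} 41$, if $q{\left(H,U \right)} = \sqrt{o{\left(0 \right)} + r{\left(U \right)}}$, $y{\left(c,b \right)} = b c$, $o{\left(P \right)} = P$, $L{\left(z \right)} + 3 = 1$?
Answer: $- 82 \sqrt{3} \approx -142.03$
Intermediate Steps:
$L{\left(z \right)} = -2$ ($L{\left(z \right)} = -3 + 1 = -2$)
$r{\left(J \right)} = - J$ ($r{\left(J \right)} = J \left(-1\right) = - J$)
$q{\left(H,U \right)} = \sqrt{- U}$ ($q{\left(H,U \right)} = \sqrt{0 - U} = \sqrt{- U}$)
$q{\left(-6,-3 \right)} L{\left(4 \right)} 41 = \sqrt{\left(-1\right) \left(-3\right)} \left(-2\right) 41 = \sqrt{3} \left(-2\right) 41 = - 2 \sqrt{3} \cdot 41 = - 82 \sqrt{3}$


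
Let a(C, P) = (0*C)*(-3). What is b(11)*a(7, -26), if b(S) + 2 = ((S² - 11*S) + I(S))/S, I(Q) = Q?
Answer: 0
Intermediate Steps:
a(C, P) = 0 (a(C, P) = 0*(-3) = 0)
b(S) = -2 + (S² - 10*S)/S (b(S) = -2 + ((S² - 11*S) + S)/S = -2 + (S² - 10*S)/S)
b(11)*a(7, -26) = (-12 + 11)*0 = -1*0 = 0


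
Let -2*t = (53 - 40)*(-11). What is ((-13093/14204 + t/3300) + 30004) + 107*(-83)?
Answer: 45002746013/2130600 ≈ 21122.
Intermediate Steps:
t = 143/2 (t = -(53 - 40)*(-11)/2 = -13*(-11)/2 = -½*(-143) = 143/2 ≈ 71.500)
((-13093/14204 + t/3300) + 30004) + 107*(-83) = ((-13093/14204 + (143/2)/3300) + 30004) + 107*(-83) = ((-13093*1/14204 + (143/2)*(1/3300)) + 30004) - 8881 = ((-13093/14204 + 13/600) + 30004) - 8881 = (-1917787/2130600 + 30004) - 8881 = 63924604613/2130600 - 8881 = 45002746013/2130600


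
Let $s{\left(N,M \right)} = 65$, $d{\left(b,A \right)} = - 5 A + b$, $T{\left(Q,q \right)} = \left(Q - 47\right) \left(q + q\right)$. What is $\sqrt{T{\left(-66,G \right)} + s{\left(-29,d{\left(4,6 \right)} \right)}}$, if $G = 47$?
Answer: $3 i \sqrt{1173} \approx 102.75 i$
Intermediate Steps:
$T{\left(Q,q \right)} = 2 q \left(-47 + Q\right)$ ($T{\left(Q,q \right)} = \left(-47 + Q\right) 2 q = 2 q \left(-47 + Q\right)$)
$d{\left(b,A \right)} = b - 5 A$
$\sqrt{T{\left(-66,G \right)} + s{\left(-29,d{\left(4,6 \right)} \right)}} = \sqrt{2 \cdot 47 \left(-47 - 66\right) + 65} = \sqrt{2 \cdot 47 \left(-113\right) + 65} = \sqrt{-10622 + 65} = \sqrt{-10557} = 3 i \sqrt{1173}$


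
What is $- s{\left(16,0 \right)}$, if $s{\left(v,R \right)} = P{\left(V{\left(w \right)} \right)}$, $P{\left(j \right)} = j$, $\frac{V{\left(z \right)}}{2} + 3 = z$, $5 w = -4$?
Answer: $\frac{38}{5} \approx 7.6$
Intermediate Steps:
$w = - \frac{4}{5}$ ($w = \frac{1}{5} \left(-4\right) = - \frac{4}{5} \approx -0.8$)
$V{\left(z \right)} = -6 + 2 z$
$s{\left(v,R \right)} = - \frac{38}{5}$ ($s{\left(v,R \right)} = -6 + 2 \left(- \frac{4}{5}\right) = -6 - \frac{8}{5} = - \frac{38}{5}$)
$- s{\left(16,0 \right)} = \left(-1\right) \left(- \frac{38}{5}\right) = \frac{38}{5}$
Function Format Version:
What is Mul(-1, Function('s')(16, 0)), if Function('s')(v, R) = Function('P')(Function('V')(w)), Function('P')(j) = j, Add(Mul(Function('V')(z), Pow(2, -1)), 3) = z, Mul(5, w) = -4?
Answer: Rational(38, 5) ≈ 7.6000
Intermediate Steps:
w = Rational(-4, 5) (w = Mul(Rational(1, 5), -4) = Rational(-4, 5) ≈ -0.80000)
Function('V')(z) = Add(-6, Mul(2, z))
Function('s')(v, R) = Rational(-38, 5) (Function('s')(v, R) = Add(-6, Mul(2, Rational(-4, 5))) = Add(-6, Rational(-8, 5)) = Rational(-38, 5))
Mul(-1, Function('s')(16, 0)) = Mul(-1, Rational(-38, 5)) = Rational(38, 5)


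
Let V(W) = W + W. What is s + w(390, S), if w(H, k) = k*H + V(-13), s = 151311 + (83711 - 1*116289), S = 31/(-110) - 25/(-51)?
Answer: 22213406/187 ≈ 1.1879e+5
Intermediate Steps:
V(W) = 2*W
S = 1169/5610 (S = 31*(-1/110) - 25*(-1/51) = -31/110 + 25/51 = 1169/5610 ≈ 0.20838)
s = 118733 (s = 151311 + (83711 - 116289) = 151311 - 32578 = 118733)
w(H, k) = -26 + H*k (w(H, k) = k*H + 2*(-13) = H*k - 26 = -26 + H*k)
s + w(390, S) = 118733 + (-26 + 390*(1169/5610)) = 118733 + (-26 + 15197/187) = 118733 + 10335/187 = 22213406/187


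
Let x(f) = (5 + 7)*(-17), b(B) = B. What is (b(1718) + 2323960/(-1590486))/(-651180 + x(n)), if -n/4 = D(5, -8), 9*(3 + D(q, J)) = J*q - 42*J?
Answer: -682532747/259004283156 ≈ -0.0026352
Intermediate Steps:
D(q, J) = -3 - 14*J/3 + J*q/9 (D(q, J) = -3 + (J*q - 42*J)/9 = -3 + (-42*J + J*q)/9 = -3 + (-14*J/3 + J*q/9) = -3 - 14*J/3 + J*q/9)
n = -1076/9 (n = -4*(-3 - 14/3*(-8) + (⅑)*(-8)*5) = -4*(-3 + 112/3 - 40/9) = -4*269/9 = -1076/9 ≈ -119.56)
x(f) = -204 (x(f) = 12*(-17) = -204)
(b(1718) + 2323960/(-1590486))/(-651180 + x(n)) = (1718 + 2323960/(-1590486))/(-651180 - 204) = (1718 + 2323960*(-1/1590486))/(-651384) = (1718 - 1161980/795243)*(-1/651384) = (1365065494/795243)*(-1/651384) = -682532747/259004283156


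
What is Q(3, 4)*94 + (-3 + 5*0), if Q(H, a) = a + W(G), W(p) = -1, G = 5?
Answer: 279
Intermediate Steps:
Q(H, a) = -1 + a (Q(H, a) = a - 1 = -1 + a)
Q(3, 4)*94 + (-3 + 5*0) = (-1 + 4)*94 + (-3 + 5*0) = 3*94 + (-3 + 0) = 282 - 3 = 279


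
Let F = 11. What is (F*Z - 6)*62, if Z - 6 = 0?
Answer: 3720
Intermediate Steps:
Z = 6 (Z = 6 + 0 = 6)
(F*Z - 6)*62 = (11*6 - 6)*62 = (66 - 6)*62 = 60*62 = 3720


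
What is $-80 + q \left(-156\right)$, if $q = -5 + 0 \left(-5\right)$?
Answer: $700$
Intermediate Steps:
$q = -5$ ($q = -5 + 0 = -5$)
$-80 + q \left(-156\right) = -80 - -780 = -80 + 780 = 700$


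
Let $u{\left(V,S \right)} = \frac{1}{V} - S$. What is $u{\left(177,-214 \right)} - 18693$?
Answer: $- \frac{3270782}{177} \approx -18479.0$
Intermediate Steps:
$u{\left(177,-214 \right)} - 18693 = \left(\frac{1}{177} - -214\right) - 18693 = \left(\frac{1}{177} + 214\right) - 18693 = \frac{37879}{177} - 18693 = - \frac{3270782}{177}$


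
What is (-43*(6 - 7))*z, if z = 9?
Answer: 387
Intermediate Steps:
(-43*(6 - 7))*z = -43*(6 - 7)*9 = -43*(-1)*9 = 43*9 = 387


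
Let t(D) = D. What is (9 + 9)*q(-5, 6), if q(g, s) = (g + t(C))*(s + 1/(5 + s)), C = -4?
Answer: -10854/11 ≈ -986.73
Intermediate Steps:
q(g, s) = (-4 + g)*(s + 1/(5 + s)) (q(g, s) = (g - 4)*(s + 1/(5 + s)) = (-4 + g)*(s + 1/(5 + s)))
(9 + 9)*q(-5, 6) = (9 + 9)*((-4 - 5 - 20*6 - 4*6² - 5*6² + 5*(-5)*6)/(5 + 6)) = 18*((-4 - 5 - 120 - 4*36 - 5*36 - 150)/11) = 18*((-4 - 5 - 120 - 144 - 180 - 150)/11) = 18*((1/11)*(-603)) = 18*(-603/11) = -10854/11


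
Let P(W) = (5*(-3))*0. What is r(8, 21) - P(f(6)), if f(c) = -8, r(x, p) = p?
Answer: 21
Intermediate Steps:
P(W) = 0 (P(W) = -15*0 = 0)
r(8, 21) - P(f(6)) = 21 - 1*0 = 21 + 0 = 21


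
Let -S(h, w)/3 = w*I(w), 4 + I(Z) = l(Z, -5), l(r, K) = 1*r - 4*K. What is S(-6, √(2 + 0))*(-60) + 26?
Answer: 386 + 2880*√2 ≈ 4458.9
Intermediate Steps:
l(r, K) = r - 4*K
I(Z) = 16 + Z (I(Z) = -4 + (Z - 4*(-5)) = -4 + (Z + 20) = -4 + (20 + Z) = 16 + Z)
S(h, w) = -3*w*(16 + w)
S(-6, √(2 + 0))*(-60) + 26 = -3*√(2 + 0)*(16 + √(2 + 0))*(-60) + 26 = -3*√2*(16 + √2)*(-60) + 26 = 180*√2*(16 + √2) + 26 = 26 + 180*√2*(16 + √2)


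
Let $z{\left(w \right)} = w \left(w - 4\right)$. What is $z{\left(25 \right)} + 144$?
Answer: $669$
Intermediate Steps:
$z{\left(w \right)} = w \left(-4 + w\right)$
$z{\left(25 \right)} + 144 = 25 \left(-4 + 25\right) + 144 = 25 \cdot 21 + 144 = 525 + 144 = 669$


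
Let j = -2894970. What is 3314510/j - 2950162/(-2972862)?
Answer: -21882505708/143439105069 ≈ -0.15256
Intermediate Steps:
3314510/j - 2950162/(-2972862) = 3314510/(-2894970) - 2950162/(-2972862) = 3314510*(-1/2894970) - 2950162*(-1/2972862) = -331451/289497 + 1475081/1486431 = -21882505708/143439105069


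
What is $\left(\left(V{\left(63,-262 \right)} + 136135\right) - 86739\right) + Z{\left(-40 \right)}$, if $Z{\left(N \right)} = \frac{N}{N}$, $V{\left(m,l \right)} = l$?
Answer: $49135$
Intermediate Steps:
$Z{\left(N \right)} = 1$
$\left(\left(V{\left(63,-262 \right)} + 136135\right) - 86739\right) + Z{\left(-40 \right)} = \left(\left(-262 + 136135\right) - 86739\right) + 1 = \left(135873 - 86739\right) + 1 = 49134 + 1 = 49135$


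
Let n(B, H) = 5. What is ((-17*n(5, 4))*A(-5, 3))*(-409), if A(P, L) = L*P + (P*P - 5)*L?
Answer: 1564425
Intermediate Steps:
A(P, L) = L*P + L*(-5 + P²) (A(P, L) = L*P + (P² - 5)*L = L*P + (-5 + P²)*L = L*P + L*(-5 + P²))
((-17*n(5, 4))*A(-5, 3))*(-409) = ((-17*5)*(3*(-5 - 5 + (-5)²)))*(-409) = -255*(-5 - 5 + 25)*(-409) = -255*15*(-409) = -85*45*(-409) = -3825*(-409) = 1564425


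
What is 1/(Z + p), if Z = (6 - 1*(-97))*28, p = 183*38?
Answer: 1/9838 ≈ 0.00010165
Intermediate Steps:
p = 6954
Z = 2884 (Z = (6 + 97)*28 = 103*28 = 2884)
1/(Z + p) = 1/(2884 + 6954) = 1/9838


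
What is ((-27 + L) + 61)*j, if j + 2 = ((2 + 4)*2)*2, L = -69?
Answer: -770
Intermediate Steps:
j = 22 (j = -2 + ((2 + 4)*2)*2 = -2 + (6*2)*2 = -2 + 12*2 = -2 + 24 = 22)
((-27 + L) + 61)*j = ((-27 - 69) + 61)*22 = (-96 + 61)*22 = -35*22 = -770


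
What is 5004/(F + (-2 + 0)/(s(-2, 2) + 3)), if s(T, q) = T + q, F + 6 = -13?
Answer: -15012/59 ≈ -254.44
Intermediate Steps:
F = -19 (F = -6 - 13 = -19)
5004/(F + (-2 + 0)/(s(-2, 2) + 3)) = 5004/(-19 + (-2 + 0)/((-2 + 2) + 3)) = 5004/(-19 - 2/(0 + 3)) = 5004/(-19 - 2/3) = 5004/(-19 - 2*⅓) = 5004/(-19 - ⅔) = 5004/(-59/3) = 5004*(-3/59) = -15012/59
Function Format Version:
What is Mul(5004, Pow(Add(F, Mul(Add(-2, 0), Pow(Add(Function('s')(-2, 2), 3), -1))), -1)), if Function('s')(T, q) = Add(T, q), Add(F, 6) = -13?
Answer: Rational(-15012, 59) ≈ -254.44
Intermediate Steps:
F = -19 (F = Add(-6, -13) = -19)
Mul(5004, Pow(Add(F, Mul(Add(-2, 0), Pow(Add(Function('s')(-2, 2), 3), -1))), -1)) = Mul(5004, Pow(Add(-19, Mul(Add(-2, 0), Pow(Add(Add(-2, 2), 3), -1))), -1)) = Mul(5004, Pow(Add(-19, Mul(-2, Pow(Add(0, 3), -1))), -1)) = Mul(5004, Pow(Add(-19, Mul(-2, Pow(3, -1))), -1)) = Mul(5004, Pow(Add(-19, Mul(-2, Rational(1, 3))), -1)) = Mul(5004, Pow(Add(-19, Rational(-2, 3)), -1)) = Mul(5004, Pow(Rational(-59, 3), -1)) = Mul(5004, Rational(-3, 59)) = Rational(-15012, 59)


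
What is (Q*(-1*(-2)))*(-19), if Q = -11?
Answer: 418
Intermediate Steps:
(Q*(-1*(-2)))*(-19) = -(-11)*(-2)*(-19) = -11*2*(-19) = -22*(-19) = 418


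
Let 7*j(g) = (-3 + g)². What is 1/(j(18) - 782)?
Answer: -7/5249 ≈ -0.0013336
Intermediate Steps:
j(g) = (-3 + g)²/7
1/(j(18) - 782) = 1/((-3 + 18)²/7 - 782) = 1/((⅐)*15² - 782) = 1/((⅐)*225 - 782) = 1/(225/7 - 782) = 1/(-5249/7) = -7/5249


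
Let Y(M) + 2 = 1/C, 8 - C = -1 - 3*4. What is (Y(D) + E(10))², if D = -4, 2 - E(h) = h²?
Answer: 4405801/441 ≈ 9990.5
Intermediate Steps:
E(h) = 2 - h²
C = 21 (C = 8 - (-1 - 3*4) = 8 - (-1 - 12) = 8 - 1*(-13) = 8 + 13 = 21)
Y(M) = -41/21 (Y(M) = -2 + 1/21 = -41/21)
(Y(D) + E(10))² = (-41/21 + (2 - 1*10²))² = (-41/21 + (2 - 1*100))² = (-41/21 + (2 - 100))² = (-41/21 - 98)² = (-2099/21)² = 4405801/441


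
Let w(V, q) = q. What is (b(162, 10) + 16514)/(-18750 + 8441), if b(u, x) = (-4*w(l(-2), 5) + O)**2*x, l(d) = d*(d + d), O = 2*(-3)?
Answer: -23274/10309 ≈ -2.2576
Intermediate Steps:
O = -6
l(d) = 2*d**2 (l(d) = d*(2*d) = 2*d**2)
b(u, x) = 676*x (b(u, x) = (-4*5 - 6)**2*x = (-20 - 6)**2*x = (-26)**2*x = 676*x)
(b(162, 10) + 16514)/(-18750 + 8441) = (676*10 + 16514)/(-18750 + 8441) = (6760 + 16514)/(-10309) = 23274*(-1/10309) = -23274/10309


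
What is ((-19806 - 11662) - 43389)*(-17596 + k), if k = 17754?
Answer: -11827406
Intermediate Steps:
((-19806 - 11662) - 43389)*(-17596 + k) = ((-19806 - 11662) - 43389)*(-17596 + 17754) = (-31468 - 43389)*158 = -74857*158 = -11827406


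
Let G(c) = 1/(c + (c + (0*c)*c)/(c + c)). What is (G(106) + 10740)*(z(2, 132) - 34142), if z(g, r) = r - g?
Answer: -77806599464/213 ≈ -3.6529e+8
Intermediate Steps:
G(c) = 1/(½ + c) (G(c) = 1/(c + (c + 0*c)/((2*c))) = 1/(c + (c + 0)*(1/(2*c))) = 1/(c + c*(1/(2*c))) = 1/(c + ½) = 1/(½ + c))
(G(106) + 10740)*(z(2, 132) - 34142) = (2/(1 + 2*106) + 10740)*((132 - 1*2) - 34142) = (2/(1 + 212) + 10740)*((132 - 2) - 34142) = (2/213 + 10740)*(130 - 34142) = (2*(1/213) + 10740)*(-34012) = (2/213 + 10740)*(-34012) = (2287622/213)*(-34012) = -77806599464/213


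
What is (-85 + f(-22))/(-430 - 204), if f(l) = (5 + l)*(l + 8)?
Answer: -153/634 ≈ -0.24132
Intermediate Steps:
f(l) = (5 + l)*(8 + l)
(-85 + f(-22))/(-430 - 204) = (-85 + (40 + (-22)² + 13*(-22)))/(-430 - 204) = (-85 + (40 + 484 - 286))/(-634) = (-85 + 238)*(-1/634) = 153*(-1/634) = -153/634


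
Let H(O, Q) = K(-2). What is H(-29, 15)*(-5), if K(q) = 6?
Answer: -30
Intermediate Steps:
H(O, Q) = 6
H(-29, 15)*(-5) = 6*(-5) = -30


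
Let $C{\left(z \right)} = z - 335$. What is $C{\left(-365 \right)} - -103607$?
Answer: $102907$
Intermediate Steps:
$C{\left(z \right)} = -335 + z$ ($C{\left(z \right)} = z - 335 = -335 + z$)
$C{\left(-365 \right)} - -103607 = \left(-335 - 365\right) - -103607 = -700 + 103607 = 102907$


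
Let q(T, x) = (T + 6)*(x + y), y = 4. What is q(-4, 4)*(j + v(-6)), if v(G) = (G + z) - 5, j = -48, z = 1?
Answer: -928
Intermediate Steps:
q(T, x) = (4 + x)*(6 + T) (q(T, x) = (T + 6)*(x + 4) = (6 + T)*(4 + x) = (4 + x)*(6 + T))
v(G) = -4 + G (v(G) = (G + 1) - 5 = (1 + G) - 5 = -4 + G)
q(-4, 4)*(j + v(-6)) = (24 + 4*(-4) + 6*4 - 4*4)*(-48 + (-4 - 6)) = (24 - 16 + 24 - 16)*(-48 - 10) = 16*(-58) = -928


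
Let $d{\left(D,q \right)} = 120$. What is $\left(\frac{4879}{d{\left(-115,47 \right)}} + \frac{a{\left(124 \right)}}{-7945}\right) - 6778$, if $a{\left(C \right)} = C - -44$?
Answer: $- \frac{183525763}{27240} \approx -6737.4$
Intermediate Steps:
$a{\left(C \right)} = 44 + C$ ($a{\left(C \right)} = C + 44 = 44 + C$)
$\left(\frac{4879}{d{\left(-115,47 \right)}} + \frac{a{\left(124 \right)}}{-7945}\right) - 6778 = \left(\frac{4879}{120} + \frac{44 + 124}{-7945}\right) - 6778 = \left(4879 \cdot \frac{1}{120} + 168 \left(- \frac{1}{7945}\right)\right) - 6778 = \left(\frac{4879}{120} - \frac{24}{1135}\right) - 6778 = \frac{1106957}{27240} - 6778 = - \frac{183525763}{27240}$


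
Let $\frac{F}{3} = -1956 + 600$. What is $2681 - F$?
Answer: $6749$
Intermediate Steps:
$F = -4068$ ($F = 3 \left(-1956 + 600\right) = 3 \left(-1356\right) = -4068$)
$2681 - F = 2681 - -4068 = 2681 + 4068 = 6749$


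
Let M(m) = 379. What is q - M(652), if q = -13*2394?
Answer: -31501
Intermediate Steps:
q = -31122
q - M(652) = -31122 - 1*379 = -31122 - 379 = -31501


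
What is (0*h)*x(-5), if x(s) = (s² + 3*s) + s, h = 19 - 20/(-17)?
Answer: 0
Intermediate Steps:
h = 343/17 (h = 19 - 20*(-1)/17 = 19 - 1*(-20/17) = 19 + 20/17 = 343/17 ≈ 20.176)
x(s) = s² + 4*s
(0*h)*x(-5) = (0*(343/17))*(-5*(4 - 5)) = 0*(-5*(-1)) = 0*5 = 0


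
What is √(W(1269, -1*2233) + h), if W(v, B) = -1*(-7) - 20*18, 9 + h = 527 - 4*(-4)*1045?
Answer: √16885 ≈ 129.94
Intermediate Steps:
h = 17238 (h = -9 + (527 - 4*(-4)*1045) = -9 + (527 + 16*1045) = -9 + (527 + 16720) = -9 + 17247 = 17238)
W(v, B) = -353 (W(v, B) = 7 - 360 = -353)
√(W(1269, -1*2233) + h) = √(-353 + 17238) = √16885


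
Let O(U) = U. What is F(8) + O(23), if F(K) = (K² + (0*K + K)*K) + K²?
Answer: 215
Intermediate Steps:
F(K) = 3*K² (F(K) = (K² + (0 + K)*K) + K² = (K² + K*K) + K² = (K² + K²) + K² = 2*K² + K² = 3*K²)
F(8) + O(23) = 3*8² + 23 = 3*64 + 23 = 192 + 23 = 215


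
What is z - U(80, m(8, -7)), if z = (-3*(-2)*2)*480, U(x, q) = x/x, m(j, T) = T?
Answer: 5759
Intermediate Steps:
U(x, q) = 1
z = 5760 (z = (6*2)*480 = 12*480 = 5760)
z - U(80, m(8, -7)) = 5760 - 1*1 = 5760 - 1 = 5759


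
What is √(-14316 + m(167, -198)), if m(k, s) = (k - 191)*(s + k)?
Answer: 6*I*√377 ≈ 116.5*I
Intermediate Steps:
m(k, s) = (-191 + k)*(k + s)
√(-14316 + m(167, -198)) = √(-14316 + (167² - 191*167 - 191*(-198) + 167*(-198))) = √(-14316 + (27889 - 31897 + 37818 - 33066)) = √(-14316 + 744) = √(-13572) = 6*I*√377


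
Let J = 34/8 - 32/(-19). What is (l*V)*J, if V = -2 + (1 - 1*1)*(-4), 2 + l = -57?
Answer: 26609/38 ≈ 700.24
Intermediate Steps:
l = -59 (l = -2 - 57 = -59)
V = -2 (V = -2 + (1 - 1)*(-4) = -2 + 0*(-4) = -2 + 0 = -2)
J = 451/76 (J = 34*(1/8) - 32*(-1/19) = 17/4 + 32/19 = 451/76 ≈ 5.9342)
(l*V)*J = -59*(-2)*(451/76) = 118*(451/76) = 26609/38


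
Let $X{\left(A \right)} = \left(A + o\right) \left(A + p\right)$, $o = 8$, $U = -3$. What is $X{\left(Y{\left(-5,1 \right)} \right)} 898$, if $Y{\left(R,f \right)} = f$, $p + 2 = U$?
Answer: $-32328$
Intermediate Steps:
$p = -5$ ($p = -2 - 3 = -5$)
$X{\left(A \right)} = \left(-5 + A\right) \left(8 + A\right)$ ($X{\left(A \right)} = \left(A + 8\right) \left(A - 5\right) = \left(8 + A\right) \left(-5 + A\right) = \left(-5 + A\right) \left(8 + A\right)$)
$X{\left(Y{\left(-5,1 \right)} \right)} 898 = \left(-40 + 1^{2} + 3 \cdot 1\right) 898 = \left(-40 + 1 + 3\right) 898 = \left(-36\right) 898 = -32328$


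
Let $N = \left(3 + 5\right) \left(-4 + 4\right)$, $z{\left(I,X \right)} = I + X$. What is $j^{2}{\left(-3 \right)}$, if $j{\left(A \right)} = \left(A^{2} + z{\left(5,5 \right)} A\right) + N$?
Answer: $441$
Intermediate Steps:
$N = 0$ ($N = 8 \cdot 0 = 0$)
$j{\left(A \right)} = A^{2} + 10 A$ ($j{\left(A \right)} = \left(A^{2} + \left(5 + 5\right) A\right) + 0 = \left(A^{2} + 10 A\right) + 0 = A^{2} + 10 A$)
$j^{2}{\left(-3 \right)} = \left(- 3 \left(10 - 3\right)\right)^{2} = \left(\left(-3\right) 7\right)^{2} = \left(-21\right)^{2} = 441$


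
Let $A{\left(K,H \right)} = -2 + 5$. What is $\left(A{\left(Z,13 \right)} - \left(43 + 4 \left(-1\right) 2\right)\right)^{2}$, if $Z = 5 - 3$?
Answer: $1024$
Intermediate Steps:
$Z = 2$ ($Z = 5 - 3 = 2$)
$A{\left(K,H \right)} = 3$
$\left(A{\left(Z,13 \right)} - \left(43 + 4 \left(-1\right) 2\right)\right)^{2} = \left(3 - \left(43 + 4 \left(-1\right) 2\right)\right)^{2} = \left(3 + \left(\left(6 - -8\right) - 49\right)\right)^{2} = \left(3 + \left(\left(6 + 8\right) - 49\right)\right)^{2} = \left(3 + \left(14 - 49\right)\right)^{2} = \left(3 - 35\right)^{2} = \left(-32\right)^{2} = 1024$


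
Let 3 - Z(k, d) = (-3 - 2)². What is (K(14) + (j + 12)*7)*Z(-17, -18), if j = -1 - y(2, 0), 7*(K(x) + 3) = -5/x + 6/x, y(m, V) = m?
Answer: -64691/49 ≈ -1320.2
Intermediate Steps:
Z(k, d) = -22 (Z(k, d) = 3 - (-3 - 2)² = 3 - 1*(-5)² = 3 - 1*25 = 3 - 25 = -22)
K(x) = -3 + 1/(7*x) (K(x) = -3 + (-5/x + 6/x)/7 = -3 + 1/(7*x))
j = -3 (j = -1 - 1*2 = -1 - 2 = -3)
(K(14) + (j + 12)*7)*Z(-17, -18) = ((-3 + (⅐)/14) + (-3 + 12)*7)*(-22) = ((-3 + (⅐)*(1/14)) + 9*7)*(-22) = ((-3 + 1/98) + 63)*(-22) = (-293/98 + 63)*(-22) = (5881/98)*(-22) = -64691/49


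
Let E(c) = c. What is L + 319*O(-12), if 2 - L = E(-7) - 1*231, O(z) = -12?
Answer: -3588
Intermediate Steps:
L = 240 (L = 2 - (-7 - 1*231) = 2 - (-7 - 231) = 2 - 1*(-238) = 2 + 238 = 240)
L + 319*O(-12) = 240 + 319*(-12) = 240 - 3828 = -3588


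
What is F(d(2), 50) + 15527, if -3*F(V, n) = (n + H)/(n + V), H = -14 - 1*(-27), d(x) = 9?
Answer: 916072/59 ≈ 15527.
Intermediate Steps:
H = 13 (H = -14 + 27 = 13)
F(V, n) = -(13 + n)/(3*(V + n)) (F(V, n) = -(n + 13)/(3*(n + V)) = -(13 + n)/(3*(V + n)))
F(d(2), 50) + 15527 = (-13 - 1*50)/(3*(9 + 50)) + 15527 = (⅓)*(-13 - 50)/59 + 15527 = (⅓)*(1/59)*(-63) + 15527 = -21/59 + 15527 = 916072/59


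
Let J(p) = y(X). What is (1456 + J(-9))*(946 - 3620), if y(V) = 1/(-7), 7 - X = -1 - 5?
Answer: -3892962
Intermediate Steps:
X = 13 (X = 7 - (-1 - 5) = 7 - 1*(-6) = 7 + 6 = 13)
y(V) = -1/7
J(p) = -1/7
(1456 + J(-9))*(946 - 3620) = (1456 - 1/7)*(946 - 3620) = (10191/7)*(-2674) = -3892962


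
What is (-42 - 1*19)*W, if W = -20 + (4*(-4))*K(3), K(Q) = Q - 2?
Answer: 2196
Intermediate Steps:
K(Q) = -2 + Q
W = -36 (W = -20 + (4*(-4))*(-2 + 3) = -20 - 16*1 = -20 - 16 = -36)
(-42 - 1*19)*W = (-42 - 1*19)*(-36) = (-42 - 19)*(-36) = -61*(-36) = 2196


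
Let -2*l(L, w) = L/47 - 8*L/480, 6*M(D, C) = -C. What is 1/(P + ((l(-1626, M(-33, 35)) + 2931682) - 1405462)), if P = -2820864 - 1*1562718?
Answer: -940/2685916757 ≈ -3.4997e-7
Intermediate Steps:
M(D, C) = -C/6 (M(D, C) = (-C)/6 = -C/6)
l(L, w) = -13*L/5640 (l(L, w) = -(L/47 - 8*L/480)/2 = -(L*(1/47) - 8*L*(1/480))/2 = -(L/47 - L/60)/2 = -13*L/5640)
P = -4383582 (P = -2820864 - 1562718 = -4383582)
1/(P + ((l(-1626, M(-33, 35)) + 2931682) - 1405462)) = 1/(-4383582 + ((-13/5640*(-1626) + 2931682) - 1405462)) = 1/(-4383582 + ((3523/940 + 2931682) - 1405462)) = 1/(-4383582 + (2755784603/940 - 1405462)) = 1/(-4383582 + 1434650323/940) = 1/(-2685916757/940) = -940/2685916757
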